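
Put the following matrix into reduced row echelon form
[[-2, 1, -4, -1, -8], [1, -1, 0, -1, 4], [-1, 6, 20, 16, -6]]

R1 ← -1/2·R1
  [  1  -1/2   2  1/2   4 ]
  [  1    -1   0   -1   4 ]
  [ -1     6  20   16  -6 ]
R2 ← R2 − R1
  [  1  -1/2   2   1/2   4 ]
  [  0  -1/2  -2  -3/2   0 ]
  [ -1     6  20    16  -6 ]
R3 ← R3 + R1
  [ 1  -1/2   2   1/2   4 ]
  [ 0  -1/2  -2  -3/2   0 ]
  [ 0  11/2  22  33/2  -2 ]
R2 ← -2·R2
  [ 1  -1/2   2   1/2   4 ]
  [ 0     1   4     3   0 ]
  [ 0  11/2  22  33/2  -2 ]
R3 ← R3 − 11/2·R2
  [ 1  -1/2  2  1/2   4 ]
  [ 0     1  4    3   0 ]
  [ 0     0  0    0  -2 ]
R3 ← -1/2·R3
  [ 1  -1/2  2  1/2  4 ]
  [ 0     1  4    3  0 ]
  [ 0     0  0    0  1 ]
R1 ← R1 − 4·R3
  [ 1  -1/2  2  1/2  0 ]
  [ 0     1  4    3  0 ]
  [ 0     0  0    0  1 ]
R1 ← R1 + 1/2·R2
  [ 1  0  4  2  0 ]
  [ 0  1  4  3  0 ]
  [ 0  0  0  0  1 ]

[[1, 0, 4, 2, 0], [0, 1, 4, 3, 0], [0, 0, 0, 0, 1]]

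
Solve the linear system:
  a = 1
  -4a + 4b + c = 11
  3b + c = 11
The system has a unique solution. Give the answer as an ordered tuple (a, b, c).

(1, 4, -1)

Form the augmented matrix and row-reduce:
  [  1  0  0  |   1 ]
  [ -4  4  1  |  11 ]
  [  0  3  1  |  11 ]
ρ2 ← ρ2 + 4·ρ1
ρ2 ← 1/4·ρ2
ρ3 ← ρ3 − 3·ρ2
ρ3 ← 4·ρ3
ρ2 ← ρ2 − 1/4·ρ3
Reading off the last column: a = 1, b = 4, c = -1.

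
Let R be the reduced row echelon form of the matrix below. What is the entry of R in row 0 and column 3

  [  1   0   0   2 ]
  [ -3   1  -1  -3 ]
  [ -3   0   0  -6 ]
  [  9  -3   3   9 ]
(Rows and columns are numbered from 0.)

R2 := R2 + 3·R1
  [  1   0   0   2 ]
  [  0   1  -1   3 ]
  [ -3   0   0  -6 ]
  [  9  -3   3   9 ]
R3 := R3 + 3·R1
  [ 1   0   0  2 ]
  [ 0   1  -1  3 ]
  [ 0   0   0  0 ]
  [ 9  -3   3  9 ]
R4 := R4 − 9·R1
  [ 1   0   0   2 ]
  [ 0   1  -1   3 ]
  [ 0   0   0   0 ]
  [ 0  -3   3  -9 ]
R4 := R4 + 3·R2
  [ 1  0   0  2 ]
  [ 0  1  -1  3 ]
  [ 0  0   0  0 ]
  [ 0  0   0  0 ]

2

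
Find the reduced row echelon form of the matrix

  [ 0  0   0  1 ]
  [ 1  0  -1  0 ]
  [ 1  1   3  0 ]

[[1, 0, -1, 0], [0, 1, 4, 0], [0, 0, 0, 1]]

R1 <=> R2
  [ 1  0  -1  0 ]
  [ 0  0   0  1 ]
  [ 1  1   3  0 ]
R3 -> R3 − R1
  [ 1  0  -1  0 ]
  [ 0  0   0  1 ]
  [ 0  1   4  0 ]
R2 <=> R3
  [ 1  0  -1  0 ]
  [ 0  1   4  0 ]
  [ 0  0   0  1 ]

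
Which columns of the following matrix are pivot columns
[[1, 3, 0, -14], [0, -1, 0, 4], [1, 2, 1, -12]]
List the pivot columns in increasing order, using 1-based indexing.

R3 -> R3 − R1
  [ 1   3  0  -14 ]
  [ 0  -1  0    4 ]
  [ 0  -1  1    2 ]
R2 -> -1·R2
  [ 1   3  0  -14 ]
  [ 0   1  0   -4 ]
  [ 0  -1  1    2 ]
R3 -> R3 + R2
  [ 1  3  0  -14 ]
  [ 0  1  0   -4 ]
  [ 0  0  1   -2 ]
R1 -> R1 − 3·R2
  [ 1  0  0  -2 ]
  [ 0  1  0  -4 ]
  [ 0  0  1  -2 ]
Pivot columns are the columns containing a leading 1.

1, 2, 3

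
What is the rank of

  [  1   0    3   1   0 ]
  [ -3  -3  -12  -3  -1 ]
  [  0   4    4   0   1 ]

rank = 3

R2 ← R2 + 3·R1
  [ 1   0   3  1   0 ]
  [ 0  -3  -3  0  -1 ]
  [ 0   4   4  0   1 ]
R2 ← -1/3·R2
  [ 1  0  3  1    0 ]
  [ 0  1  1  0  1/3 ]
  [ 0  4  4  0    1 ]
R3 ← R3 − 4·R2
  [ 1  0  3  1     0 ]
  [ 0  1  1  0   1/3 ]
  [ 0  0  0  0  -1/3 ]
R3 ← -3·R3
  [ 1  0  3  1    0 ]
  [ 0  1  1  0  1/3 ]
  [ 0  0  0  0    1 ]
R2 ← R2 − 1/3·R3
  [ 1  0  3  1  0 ]
  [ 0  1  1  0  0 ]
  [ 0  0  0  0  1 ]
The reduced form has 3 nonzero rows.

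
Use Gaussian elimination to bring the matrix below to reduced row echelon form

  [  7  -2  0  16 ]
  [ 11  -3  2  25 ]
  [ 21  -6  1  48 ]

r1 := 1/7·r1
  [  1  -2/7  0  16/7 ]
  [ 11    -3  2    25 ]
  [ 21    -6  1    48 ]
r2 := r2 − 11·r1
  [  1  -2/7  0  16/7 ]
  [  0   1/7  2  -1/7 ]
  [ 21    -6  1    48 ]
r3 := r3 − 21·r1
  [ 1  -2/7  0  16/7 ]
  [ 0   1/7  2  -1/7 ]
  [ 0     0  1     0 ]
r2 := 7·r2
  [ 1  -2/7   0  16/7 ]
  [ 0     1  14    -1 ]
  [ 0     0   1     0 ]
r2 := r2 − 14·r3
  [ 1  -2/7  0  16/7 ]
  [ 0     1  0    -1 ]
  [ 0     0  1     0 ]
r1 := r1 + 2/7·r2
  [ 1  0  0   2 ]
  [ 0  1  0  -1 ]
  [ 0  0  1   0 ]

[[1, 0, 0, 2], [0, 1, 0, -1], [0, 0, 1, 0]]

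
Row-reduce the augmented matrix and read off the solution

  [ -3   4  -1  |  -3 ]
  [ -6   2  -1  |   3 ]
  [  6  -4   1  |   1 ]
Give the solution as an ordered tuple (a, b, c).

R1 → -1/3·R1
  [  1  -4/3  1/3  |  1 ]
  [ -6     2   -1  |  3 ]
  [  6    -4    1  |  1 ]
R2 → R2 + 6·R1
  [ 1  -4/3  1/3  |  1 ]
  [ 0    -6    1  |  9 ]
  [ 6    -4    1  |  1 ]
R3 → R3 − 6·R1
  [ 1  -4/3  1/3  |   1 ]
  [ 0    -6    1  |   9 ]
  [ 0     4   -1  |  -5 ]
R2 → -1/6·R2
  [ 1  -4/3   1/3  |     1 ]
  [ 0     1  -1/6  |  -3/2 ]
  [ 0     4    -1  |    -5 ]
R3 → R3 − 4·R2
  [ 1  -4/3   1/3  |     1 ]
  [ 0     1  -1/6  |  -3/2 ]
  [ 0     0  -1/3  |     1 ]
R3 → -3·R3
  [ 1  -4/3   1/3  |     1 ]
  [ 0     1  -1/6  |  -3/2 ]
  [ 0     0     1  |    -3 ]
R2 → R2 + 1/6·R3
  [ 1  -4/3  1/3  |   1 ]
  [ 0     1    0  |  -2 ]
  [ 0     0    1  |  -3 ]
R1 → R1 − 1/3·R3
  [ 1  -4/3  0  |   2 ]
  [ 0     1  0  |  -2 ]
  [ 0     0  1  |  -3 ]
R1 → R1 + 4/3·R2
  [ 1  0  0  |  -2/3 ]
  [ 0  1  0  |    -2 ]
  [ 0  0  1  |    -3 ]
Reading off the last column: a = -2/3, b = -2, c = -3.

(-2/3, -2, -3)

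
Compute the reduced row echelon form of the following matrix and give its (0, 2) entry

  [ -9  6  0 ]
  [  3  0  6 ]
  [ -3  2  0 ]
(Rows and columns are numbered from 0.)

2

Multiply R1 by -1/9.
  [  1  -2/3  0 ]
  [  3     0  6 ]
  [ -3     2  0 ]
Subtract 3 times R1 from R2.
  [  1  -2/3  0 ]
  [  0     2  6 ]
  [ -3     2  0 ]
Add 3 times R1 to R3.
  [ 1  -2/3  0 ]
  [ 0     2  6 ]
  [ 0     0  0 ]
Multiply R2 by 1/2.
  [ 1  -2/3  0 ]
  [ 0     1  3 ]
  [ 0     0  0 ]
Add 2/3 times R2 to R1.
  [ 1  0  2 ]
  [ 0  1  3 ]
  [ 0  0  0 ]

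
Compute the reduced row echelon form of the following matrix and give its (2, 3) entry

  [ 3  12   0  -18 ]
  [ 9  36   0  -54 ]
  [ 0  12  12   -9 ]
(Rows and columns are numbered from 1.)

1

Multiply R1 by 1/3.
  [ 1   4   0   -6 ]
  [ 9  36   0  -54 ]
  [ 0  12  12   -9 ]
Subtract 9 times R1 from R2.
  [ 1   4   0  -6 ]
  [ 0   0   0   0 ]
  [ 0  12  12  -9 ]
Swap R2 and R3.
  [ 1   4   0  -6 ]
  [ 0  12  12  -9 ]
  [ 0   0   0   0 ]
Multiply R2 by 1/12.
  [ 1  4  0    -6 ]
  [ 0  1  1  -3/4 ]
  [ 0  0  0     0 ]
Subtract 4 times R2 from R1.
  [ 1  0  -4    -3 ]
  [ 0  1   1  -3/4 ]
  [ 0  0   0     0 ]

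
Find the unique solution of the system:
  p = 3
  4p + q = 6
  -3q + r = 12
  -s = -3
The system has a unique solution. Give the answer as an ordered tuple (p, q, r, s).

Form the augmented matrix and row-reduce:
  [ 1   0  0   0  |   3 ]
  [ 4   1  0   0  |   6 ]
  [ 0  -3  1   0  |  12 ]
  [ 0   0  0  -1  |  -3 ]
Subtract 4 times r1 from r2.
  [ 1   0  0   0  |   3 ]
  [ 0   1  0   0  |  -6 ]
  [ 0  -3  1   0  |  12 ]
  [ 0   0  0  -1  |  -3 ]
Add 3 times r2 to r3.
  [ 1  0  0   0  |   3 ]
  [ 0  1  0   0  |  -6 ]
  [ 0  0  1   0  |  -6 ]
  [ 0  0  0  -1  |  -3 ]
Multiply r4 by -1.
  [ 1  0  0  0  |   3 ]
  [ 0  1  0  0  |  -6 ]
  [ 0  0  1  0  |  -6 ]
  [ 0  0  0  1  |   3 ]
Reading off the last column: p = 3, q = -6, r = -6, s = 3.

(3, -6, -6, 3)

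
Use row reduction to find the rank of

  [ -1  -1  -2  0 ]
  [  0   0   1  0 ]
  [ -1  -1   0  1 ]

rank = 3

Multiply R1 by -1.
  [  1   1  2  0 ]
  [  0   0  1  0 ]
  [ -1  -1  0  1 ]
Add R1 to R3.
  [ 1  1  2  0 ]
  [ 0  0  1  0 ]
  [ 0  0  2  1 ]
Subtract 2 times R2 from R3.
  [ 1  1  2  0 ]
  [ 0  0  1  0 ]
  [ 0  0  0  1 ]
Subtract 2 times R2 from R1.
  [ 1  1  0  0 ]
  [ 0  0  1  0 ]
  [ 0  0  0  1 ]
The reduced form has 3 nonzero rows.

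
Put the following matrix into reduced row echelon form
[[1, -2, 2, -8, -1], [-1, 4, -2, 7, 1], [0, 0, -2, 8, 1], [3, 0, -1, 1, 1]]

r2 -> r2 + r1
  [ 1  -2   2  -8  -1 ]
  [ 0   2   0  -1   0 ]
  [ 0   0  -2   8   1 ]
  [ 3   0  -1   1   1 ]
r4 -> r4 − 3·r1
  [ 1  -2   2  -8  -1 ]
  [ 0   2   0  -1   0 ]
  [ 0   0  -2   8   1 ]
  [ 0   6  -7  25   4 ]
r2 -> 1/2·r2
  [ 1  -2   2    -8  -1 ]
  [ 0   1   0  -1/2   0 ]
  [ 0   0  -2     8   1 ]
  [ 0   6  -7    25   4 ]
r4 -> r4 − 6·r2
  [ 1  -2   2    -8  -1 ]
  [ 0   1   0  -1/2   0 ]
  [ 0   0  -2     8   1 ]
  [ 0   0  -7    28   4 ]
r3 -> -1/2·r3
  [ 1  -2   2    -8    -1 ]
  [ 0   1   0  -1/2     0 ]
  [ 0   0   1    -4  -1/2 ]
  [ 0   0  -7    28     4 ]
r4 -> r4 + 7·r3
  [ 1  -2  2    -8    -1 ]
  [ 0   1  0  -1/2     0 ]
  [ 0   0  1    -4  -1/2 ]
  [ 0   0  0     0   1/2 ]
r4 -> 2·r4
  [ 1  -2  2    -8    -1 ]
  [ 0   1  0  -1/2     0 ]
  [ 0   0  1    -4  -1/2 ]
  [ 0   0  0     0     1 ]
r3 -> r3 + 1/2·r4
  [ 1  -2  2    -8  -1 ]
  [ 0   1  0  -1/2   0 ]
  [ 0   0  1    -4   0 ]
  [ 0   0  0     0   1 ]
r1 -> r1 + r4
  [ 1  -2  2    -8  0 ]
  [ 0   1  0  -1/2  0 ]
  [ 0   0  1    -4  0 ]
  [ 0   0  0     0  1 ]
r1 -> r1 − 2·r3
  [ 1  -2  0     0  0 ]
  [ 0   1  0  -1/2  0 ]
  [ 0   0  1    -4  0 ]
  [ 0   0  0     0  1 ]
r1 -> r1 + 2·r2
  [ 1  0  0    -1  0 ]
  [ 0  1  0  -1/2  0 ]
  [ 0  0  1    -4  0 ]
  [ 0  0  0     0  1 ]

[[1, 0, 0, -1, 0], [0, 1, 0, -1/2, 0], [0, 0, 1, -4, 0], [0, 0, 0, 0, 1]]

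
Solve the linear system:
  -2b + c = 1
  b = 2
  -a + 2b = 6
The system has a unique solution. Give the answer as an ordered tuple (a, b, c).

(-2, 2, 5)

Form the augmented matrix and row-reduce:
  [  0  -2  1  |  1 ]
  [  0   1  0  |  2 ]
  [ -1   2  0  |  6 ]
Swap r1 and r3.
  [ -1   2  0  |  6 ]
  [  0   1  0  |  2 ]
  [  0  -2  1  |  1 ]
Multiply r1 by -1.
  [ 1  -2  0  |  -6 ]
  [ 0   1  0  |   2 ]
  [ 0  -2  1  |   1 ]
Add 2 times r2 to r3.
  [ 1  -2  0  |  -6 ]
  [ 0   1  0  |   2 ]
  [ 0   0  1  |   5 ]
Add 2 times r2 to r1.
  [ 1  0  0  |  -2 ]
  [ 0  1  0  |   2 ]
  [ 0  0  1  |   5 ]
Reading off the last column: a = -2, b = 2, c = 5.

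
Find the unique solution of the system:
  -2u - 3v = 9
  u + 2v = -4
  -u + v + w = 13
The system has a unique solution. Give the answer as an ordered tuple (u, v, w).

(-6, 1, 6)

Form the augmented matrix and row-reduce:
  [ -2  -3  0  |   9 ]
  [  1   2  0  |  -4 ]
  [ -1   1  1  |  13 ]
R1 → -1/2·R1
  [  1  3/2  0  |  -9/2 ]
  [  1    2  0  |    -4 ]
  [ -1    1  1  |    13 ]
R2 → R2 − R1
  [  1  3/2  0  |  -9/2 ]
  [  0  1/2  0  |   1/2 ]
  [ -1    1  1  |    13 ]
R3 → R3 + R1
  [ 1  3/2  0  |  -9/2 ]
  [ 0  1/2  0  |   1/2 ]
  [ 0  5/2  1  |  17/2 ]
R2 → 2·R2
  [ 1  3/2  0  |  -9/2 ]
  [ 0    1  0  |     1 ]
  [ 0  5/2  1  |  17/2 ]
R3 → R3 − 5/2·R2
  [ 1  3/2  0  |  -9/2 ]
  [ 0    1  0  |     1 ]
  [ 0    0  1  |     6 ]
R1 → R1 − 3/2·R2
  [ 1  0  0  |  -6 ]
  [ 0  1  0  |   1 ]
  [ 0  0  1  |   6 ]
Reading off the last column: u = -6, v = 1, w = 6.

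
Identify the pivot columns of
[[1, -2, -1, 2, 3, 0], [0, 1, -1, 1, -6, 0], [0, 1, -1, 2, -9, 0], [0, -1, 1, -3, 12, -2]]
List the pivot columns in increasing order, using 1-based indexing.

R3 ← R3 − R2
  [ 1  -2  -1   2   3   0 ]
  [ 0   1  -1   1  -6   0 ]
  [ 0   0   0   1  -3   0 ]
  [ 0  -1   1  -3  12  -2 ]
R4 ← R4 + R2
  [ 1  -2  -1   2   3   0 ]
  [ 0   1  -1   1  -6   0 ]
  [ 0   0   0   1  -3   0 ]
  [ 0   0   0  -2   6  -2 ]
R4 ← R4 + 2·R3
  [ 1  -2  -1  2   3   0 ]
  [ 0   1  -1  1  -6   0 ]
  [ 0   0   0  1  -3   0 ]
  [ 0   0   0  0   0  -2 ]
R4 ← -1/2·R4
  [ 1  -2  -1  2   3  0 ]
  [ 0   1  -1  1  -6  0 ]
  [ 0   0   0  1  -3  0 ]
  [ 0   0   0  0   0  1 ]
R2 ← R2 − R3
  [ 1  -2  -1  2   3  0 ]
  [ 0   1  -1  0  -3  0 ]
  [ 0   0   0  1  -3  0 ]
  [ 0   0   0  0   0  1 ]
R1 ← R1 − 2·R3
  [ 1  -2  -1  0   9  0 ]
  [ 0   1  -1  0  -3  0 ]
  [ 0   0   0  1  -3  0 ]
  [ 0   0   0  0   0  1 ]
R1 ← R1 + 2·R2
  [ 1  0  -3  0   3  0 ]
  [ 0  1  -1  0  -3  0 ]
  [ 0  0   0  1  -3  0 ]
  [ 0  0   0  0   0  1 ]
Pivot columns are the columns containing a leading 1.

1, 2, 4, 6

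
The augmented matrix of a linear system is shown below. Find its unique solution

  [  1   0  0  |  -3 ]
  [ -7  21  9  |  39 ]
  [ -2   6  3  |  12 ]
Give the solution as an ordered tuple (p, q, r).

(-3, 0, 2)

R2 := R2 + 7·R1
  [  1   0  0  |  -3 ]
  [  0  21  9  |  18 ]
  [ -2   6  3  |  12 ]
R3 := R3 + 2·R1
  [ 1   0  0  |  -3 ]
  [ 0  21  9  |  18 ]
  [ 0   6  3  |   6 ]
R2 := 1/21·R2
  [ 1  0    0  |   -3 ]
  [ 0  1  3/7  |  6/7 ]
  [ 0  6    3  |    6 ]
R3 := R3 − 6·R2
  [ 1  0    0  |   -3 ]
  [ 0  1  3/7  |  6/7 ]
  [ 0  0  3/7  |  6/7 ]
R3 := 7/3·R3
  [ 1  0    0  |   -3 ]
  [ 0  1  3/7  |  6/7 ]
  [ 0  0    1  |    2 ]
R2 := R2 − 3/7·R3
  [ 1  0  0  |  -3 ]
  [ 0  1  0  |   0 ]
  [ 0  0  1  |   2 ]
Reading off the last column: p = -3, q = 0, r = 2.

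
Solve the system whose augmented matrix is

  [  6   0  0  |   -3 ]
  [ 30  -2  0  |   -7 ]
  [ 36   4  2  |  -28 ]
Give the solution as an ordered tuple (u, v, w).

R1 → 1/6·R1
  [  1   0  0  |  -1/2 ]
  [ 30  -2  0  |    -7 ]
  [ 36   4  2  |   -28 ]
R2 → R2 − 30·R1
  [  1   0  0  |  -1/2 ]
  [  0  -2  0  |     8 ]
  [ 36   4  2  |   -28 ]
R3 → R3 − 36·R1
  [ 1   0  0  |  -1/2 ]
  [ 0  -2  0  |     8 ]
  [ 0   4  2  |   -10 ]
R2 → -1/2·R2
  [ 1  0  0  |  -1/2 ]
  [ 0  1  0  |    -4 ]
  [ 0  4  2  |   -10 ]
R3 → R3 − 4·R2
  [ 1  0  0  |  -1/2 ]
  [ 0  1  0  |    -4 ]
  [ 0  0  2  |     6 ]
R3 → 1/2·R3
  [ 1  0  0  |  -1/2 ]
  [ 0  1  0  |    -4 ]
  [ 0  0  1  |     3 ]
Reading off the last column: u = -1/2, v = -4, w = 3.

(-1/2, -4, 3)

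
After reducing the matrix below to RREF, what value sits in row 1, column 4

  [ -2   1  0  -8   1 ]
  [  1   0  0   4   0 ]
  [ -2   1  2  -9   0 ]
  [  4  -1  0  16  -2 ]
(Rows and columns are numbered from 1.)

4

R1 ← -1/2·R1
  [  1  -1/2  0   4  -1/2 ]
  [  1     0  0   4     0 ]
  [ -2     1  2  -9     0 ]
  [  4    -1  0  16    -2 ]
R2 ← R2 − R1
  [  1  -1/2  0   4  -1/2 ]
  [  0   1/2  0   0   1/2 ]
  [ -2     1  2  -9     0 ]
  [  4    -1  0  16    -2 ]
R3 ← R3 + 2·R1
  [ 1  -1/2  0   4  -1/2 ]
  [ 0   1/2  0   0   1/2 ]
  [ 0     0  2  -1    -1 ]
  [ 4    -1  0  16    -2 ]
R4 ← R4 − 4·R1
  [ 1  -1/2  0   4  -1/2 ]
  [ 0   1/2  0   0   1/2 ]
  [ 0     0  2  -1    -1 ]
  [ 0     1  0   0     0 ]
R2 ← 2·R2
  [ 1  -1/2  0   4  -1/2 ]
  [ 0     1  0   0     1 ]
  [ 0     0  2  -1    -1 ]
  [ 0     1  0   0     0 ]
R4 ← R4 − R2
  [ 1  -1/2  0   4  -1/2 ]
  [ 0     1  0   0     1 ]
  [ 0     0  2  -1    -1 ]
  [ 0     0  0   0    -1 ]
R3 ← 1/2·R3
  [ 1  -1/2  0     4  -1/2 ]
  [ 0     1  0     0     1 ]
  [ 0     0  1  -1/2  -1/2 ]
  [ 0     0  0     0    -1 ]
R4 ← -1·R4
  [ 1  -1/2  0     4  -1/2 ]
  [ 0     1  0     0     1 ]
  [ 0     0  1  -1/2  -1/2 ]
  [ 0     0  0     0     1 ]
R3 ← R3 + 1/2·R4
  [ 1  -1/2  0     4  -1/2 ]
  [ 0     1  0     0     1 ]
  [ 0     0  1  -1/2     0 ]
  [ 0     0  0     0     1 ]
R2 ← R2 − R4
  [ 1  -1/2  0     4  -1/2 ]
  [ 0     1  0     0     0 ]
  [ 0     0  1  -1/2     0 ]
  [ 0     0  0     0     1 ]
R1 ← R1 + 1/2·R4
  [ 1  -1/2  0     4  0 ]
  [ 0     1  0     0  0 ]
  [ 0     0  1  -1/2  0 ]
  [ 0     0  0     0  1 ]
R1 ← R1 + 1/2·R2
  [ 1  0  0     4  0 ]
  [ 0  1  0     0  0 ]
  [ 0  0  1  -1/2  0 ]
  [ 0  0  0     0  1 ]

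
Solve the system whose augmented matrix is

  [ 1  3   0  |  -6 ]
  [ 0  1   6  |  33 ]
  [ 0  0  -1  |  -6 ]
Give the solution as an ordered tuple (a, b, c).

R3 := -1·R3
  [ 1  3  0  |  -6 ]
  [ 0  1  6  |  33 ]
  [ 0  0  1  |   6 ]
R2 := R2 − 6·R3
  [ 1  3  0  |  -6 ]
  [ 0  1  0  |  -3 ]
  [ 0  0  1  |   6 ]
R1 := R1 − 3·R2
  [ 1  0  0  |   3 ]
  [ 0  1  0  |  -3 ]
  [ 0  0  1  |   6 ]
Reading off the last column: a = 3, b = -3, c = 6.

(3, -3, 6)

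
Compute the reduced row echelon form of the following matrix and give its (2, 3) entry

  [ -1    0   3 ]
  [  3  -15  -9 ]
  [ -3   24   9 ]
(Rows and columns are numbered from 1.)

0

Multiply R1 by -1.
  [  1    0  -3 ]
  [  3  -15  -9 ]
  [ -3   24   9 ]
Subtract 3 times R1 from R2.
  [  1    0  -3 ]
  [  0  -15   0 ]
  [ -3   24   9 ]
Add 3 times R1 to R3.
  [ 1    0  -3 ]
  [ 0  -15   0 ]
  [ 0   24   0 ]
Multiply R2 by -1/15.
  [ 1   0  -3 ]
  [ 0   1   0 ]
  [ 0  24   0 ]
Subtract 24 times R2 from R3.
  [ 1  0  -3 ]
  [ 0  1   0 ]
  [ 0  0   0 ]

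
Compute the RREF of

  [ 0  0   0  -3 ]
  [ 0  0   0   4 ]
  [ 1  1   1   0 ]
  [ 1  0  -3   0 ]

R1 <=> R3
  [ 1  1   1   0 ]
  [ 0  0   0   4 ]
  [ 0  0   0  -3 ]
  [ 1  0  -3   0 ]
R4 -> R4 − R1
  [ 1   1   1   0 ]
  [ 0   0   0   4 ]
  [ 0   0   0  -3 ]
  [ 0  -1  -4   0 ]
R2 <=> R4
  [ 1   1   1   0 ]
  [ 0  -1  -4   0 ]
  [ 0   0   0  -3 ]
  [ 0   0   0   4 ]
R2 -> -1·R2
  [ 1  1  1   0 ]
  [ 0  1  4   0 ]
  [ 0  0  0  -3 ]
  [ 0  0  0   4 ]
R3 -> -1/3·R3
  [ 1  1  1  0 ]
  [ 0  1  4  0 ]
  [ 0  0  0  1 ]
  [ 0  0  0  4 ]
R4 -> R4 − 4·R3
  [ 1  1  1  0 ]
  [ 0  1  4  0 ]
  [ 0  0  0  1 ]
  [ 0  0  0  0 ]
R1 -> R1 − R2
  [ 1  0  -3  0 ]
  [ 0  1   4  0 ]
  [ 0  0   0  1 ]
  [ 0  0   0  0 ]

[[1, 0, -3, 0], [0, 1, 4, 0], [0, 0, 0, 1], [0, 0, 0, 0]]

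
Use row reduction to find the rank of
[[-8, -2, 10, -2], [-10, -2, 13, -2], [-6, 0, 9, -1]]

rank = 3

R1 -> -1/8·R1
  [   1  1/4  -5/4  1/4 ]
  [ -10   -2    13   -2 ]
  [  -6    0     9   -1 ]
R2 -> R2 + 10·R1
  [  1  1/4  -5/4  1/4 ]
  [  0  1/2   1/2  1/2 ]
  [ -6    0     9   -1 ]
R3 -> R3 + 6·R1
  [ 1  1/4  -5/4  1/4 ]
  [ 0  1/2   1/2  1/2 ]
  [ 0  3/2   3/2  1/2 ]
R2 -> 2·R2
  [ 1  1/4  -5/4  1/4 ]
  [ 0    1     1    1 ]
  [ 0  3/2   3/2  1/2 ]
R3 -> R3 − 3/2·R2
  [ 1  1/4  -5/4  1/4 ]
  [ 0    1     1    1 ]
  [ 0    0     0   -1 ]
R3 -> -1·R3
  [ 1  1/4  -5/4  1/4 ]
  [ 0    1     1    1 ]
  [ 0    0     0    1 ]
R2 -> R2 − R3
  [ 1  1/4  -5/4  1/4 ]
  [ 0    1     1    0 ]
  [ 0    0     0    1 ]
R1 -> R1 − 1/4·R3
  [ 1  1/4  -5/4  0 ]
  [ 0    1     1  0 ]
  [ 0    0     0  1 ]
R1 -> R1 − 1/4·R2
  [ 1  0  -3/2  0 ]
  [ 0  1     1  0 ]
  [ 0  0     0  1 ]
The reduced form has 3 nonzero rows.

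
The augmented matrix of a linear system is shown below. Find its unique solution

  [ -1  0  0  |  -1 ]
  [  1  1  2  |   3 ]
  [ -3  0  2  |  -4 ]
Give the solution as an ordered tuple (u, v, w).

Multiply R1 by -1.
  [  1  0  0  |   1 ]
  [  1  1  2  |   3 ]
  [ -3  0  2  |  -4 ]
Subtract R1 from R2.
  [  1  0  0  |   1 ]
  [  0  1  2  |   2 ]
  [ -3  0  2  |  -4 ]
Add 3 times R1 to R3.
  [ 1  0  0  |   1 ]
  [ 0  1  2  |   2 ]
  [ 0  0  2  |  -1 ]
Multiply R3 by 1/2.
  [ 1  0  0  |     1 ]
  [ 0  1  2  |     2 ]
  [ 0  0  1  |  -1/2 ]
Subtract 2 times R3 from R2.
  [ 1  0  0  |     1 ]
  [ 0  1  0  |     3 ]
  [ 0  0  1  |  -1/2 ]
Reading off the last column: u = 1, v = 3, w = -1/2.

(1, 3, -1/2)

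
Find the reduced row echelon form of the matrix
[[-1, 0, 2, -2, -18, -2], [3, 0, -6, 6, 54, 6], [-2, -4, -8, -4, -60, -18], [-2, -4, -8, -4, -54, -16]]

ρ1 → -1·ρ1
  [  1   0  -2   2   18    2 ]
  [  3   0  -6   6   54    6 ]
  [ -2  -4  -8  -4  -60  -18 ]
  [ -2  -4  -8  -4  -54  -16 ]
ρ2 → ρ2 − 3·ρ1
  [  1   0  -2   2   18    2 ]
  [  0   0   0   0    0    0 ]
  [ -2  -4  -8  -4  -60  -18 ]
  [ -2  -4  -8  -4  -54  -16 ]
ρ3 → ρ3 + 2·ρ1
  [  1   0   -2   2   18    2 ]
  [  0   0    0   0    0    0 ]
  [  0  -4  -12   0  -24  -14 ]
  [ -2  -4   -8  -4  -54  -16 ]
ρ4 → ρ4 + 2·ρ1
  [ 1   0   -2  2   18    2 ]
  [ 0   0    0  0    0    0 ]
  [ 0  -4  -12  0  -24  -14 ]
  [ 0  -4  -12  0  -18  -12 ]
ρ2 <=> ρ3
  [ 1   0   -2  2   18    2 ]
  [ 0  -4  -12  0  -24  -14 ]
  [ 0   0    0  0    0    0 ]
  [ 0  -4  -12  0  -18  -12 ]
ρ2 → -1/4·ρ2
  [ 1   0   -2  2   18    2 ]
  [ 0   1    3  0    6  7/2 ]
  [ 0   0    0  0    0    0 ]
  [ 0  -4  -12  0  -18  -12 ]
ρ4 → ρ4 + 4·ρ2
  [ 1  0  -2  2  18    2 ]
  [ 0  1   3  0   6  7/2 ]
  [ 0  0   0  0   0    0 ]
  [ 0  0   0  0   6    2 ]
ρ3 <=> ρ4
  [ 1  0  -2  2  18    2 ]
  [ 0  1   3  0   6  7/2 ]
  [ 0  0   0  0   6    2 ]
  [ 0  0   0  0   0    0 ]
ρ3 → 1/6·ρ3
  [ 1  0  -2  2  18    2 ]
  [ 0  1   3  0   6  7/2 ]
  [ 0  0   0  0   1  1/3 ]
  [ 0  0   0  0   0    0 ]
ρ2 → ρ2 − 6·ρ3
  [ 1  0  -2  2  18    2 ]
  [ 0  1   3  0   0  3/2 ]
  [ 0  0   0  0   1  1/3 ]
  [ 0  0   0  0   0    0 ]
ρ1 → ρ1 − 18·ρ3
  [ 1  0  -2  2  0   -4 ]
  [ 0  1   3  0  0  3/2 ]
  [ 0  0   0  0  1  1/3 ]
  [ 0  0   0  0  0    0 ]

[[1, 0, -2, 2, 0, -4], [0, 1, 3, 0, 0, 3/2], [0, 0, 0, 0, 1, 1/3], [0, 0, 0, 0, 0, 0]]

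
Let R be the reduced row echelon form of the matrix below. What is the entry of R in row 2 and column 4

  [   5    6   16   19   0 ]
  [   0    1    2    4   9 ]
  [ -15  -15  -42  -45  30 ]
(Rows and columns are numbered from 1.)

r1 ← 1/5·r1
  [   1  6/5  16/5  19/5   0 ]
  [   0    1     2     4   9 ]
  [ -15  -15   -42   -45  30 ]
r3 ← r3 + 15·r1
  [ 1  6/5  16/5  19/5   0 ]
  [ 0    1     2     4   9 ]
  [ 0    3     6    12  30 ]
r3 ← r3 − 3·r2
  [ 1  6/5  16/5  19/5  0 ]
  [ 0    1     2     4  9 ]
  [ 0    0     0     0  3 ]
r3 ← 1/3·r3
  [ 1  6/5  16/5  19/5  0 ]
  [ 0    1     2     4  9 ]
  [ 0    0     0     0  1 ]
r2 ← r2 − 9·r3
  [ 1  6/5  16/5  19/5  0 ]
  [ 0    1     2     4  0 ]
  [ 0    0     0     0  1 ]
r1 ← r1 − 6/5·r2
  [ 1  0  4/5  -1  0 ]
  [ 0  1    2   4  0 ]
  [ 0  0    0   0  1 ]

4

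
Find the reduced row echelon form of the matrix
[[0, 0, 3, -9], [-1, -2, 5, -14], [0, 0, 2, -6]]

Swap ρ1 and ρ2.
  [ -1  -2  5  -14 ]
  [  0   0  3   -9 ]
  [  0   0  2   -6 ]
Multiply ρ1 by -1.
  [ 1  2  -5  14 ]
  [ 0  0   3  -9 ]
  [ 0  0   2  -6 ]
Multiply ρ2 by 1/3.
  [ 1  2  -5  14 ]
  [ 0  0   1  -3 ]
  [ 0  0   2  -6 ]
Subtract 2 times ρ2 from ρ3.
  [ 1  2  -5  14 ]
  [ 0  0   1  -3 ]
  [ 0  0   0   0 ]
Add 5 times ρ2 to ρ1.
  [ 1  2  0  -1 ]
  [ 0  0  1  -3 ]
  [ 0  0  0   0 ]

[[1, 2, 0, -1], [0, 0, 1, -3], [0, 0, 0, 0]]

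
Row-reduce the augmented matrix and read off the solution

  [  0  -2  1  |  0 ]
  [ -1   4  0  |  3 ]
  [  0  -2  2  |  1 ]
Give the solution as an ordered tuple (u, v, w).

ρ1 <=> ρ2
  [ -1   4  0  |  3 ]
  [  0  -2  1  |  0 ]
  [  0  -2  2  |  1 ]
ρ1 ← -1·ρ1
  [ 1  -4  0  |  -3 ]
  [ 0  -2  1  |   0 ]
  [ 0  -2  2  |   1 ]
ρ2 ← -1/2·ρ2
  [ 1  -4     0  |  -3 ]
  [ 0   1  -1/2  |   0 ]
  [ 0  -2     2  |   1 ]
ρ3 ← ρ3 + 2·ρ2
  [ 1  -4     0  |  -3 ]
  [ 0   1  -1/2  |   0 ]
  [ 0   0     1  |   1 ]
ρ2 ← ρ2 + 1/2·ρ3
  [ 1  -4  0  |   -3 ]
  [ 0   1  0  |  1/2 ]
  [ 0   0  1  |    1 ]
ρ1 ← ρ1 + 4·ρ2
  [ 1  0  0  |   -1 ]
  [ 0  1  0  |  1/2 ]
  [ 0  0  1  |    1 ]
Reading off the last column: u = -1, v = 1/2, w = 1.

(-1, 1/2, 1)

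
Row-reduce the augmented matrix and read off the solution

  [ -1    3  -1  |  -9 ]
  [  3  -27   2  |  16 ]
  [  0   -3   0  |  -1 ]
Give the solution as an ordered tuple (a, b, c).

ρ1 ← -1·ρ1
  [ 1   -3  1  |   9 ]
  [ 3  -27  2  |  16 ]
  [ 0   -3  0  |  -1 ]
ρ2 ← ρ2 − 3·ρ1
  [ 1   -3   1  |    9 ]
  [ 0  -18  -1  |  -11 ]
  [ 0   -3   0  |   -1 ]
ρ2 ← -1/18·ρ2
  [ 1  -3     1  |      9 ]
  [ 0   1  1/18  |  11/18 ]
  [ 0  -3     0  |     -1 ]
ρ3 ← ρ3 + 3·ρ2
  [ 1  -3     1  |      9 ]
  [ 0   1  1/18  |  11/18 ]
  [ 0   0   1/6  |    5/6 ]
ρ3 ← 6·ρ3
  [ 1  -3     1  |      9 ]
  [ 0   1  1/18  |  11/18 ]
  [ 0   0     1  |      5 ]
ρ2 ← ρ2 − 1/18·ρ3
  [ 1  -3  1  |    9 ]
  [ 0   1  0  |  1/3 ]
  [ 0   0  1  |    5 ]
ρ1 ← ρ1 − ρ3
  [ 1  -3  0  |    4 ]
  [ 0   1  0  |  1/3 ]
  [ 0   0  1  |    5 ]
ρ1 ← ρ1 + 3·ρ2
  [ 1  0  0  |    5 ]
  [ 0  1  0  |  1/3 ]
  [ 0  0  1  |    5 ]
Reading off the last column: a = 5, b = 1/3, c = 5.

(5, 1/3, 5)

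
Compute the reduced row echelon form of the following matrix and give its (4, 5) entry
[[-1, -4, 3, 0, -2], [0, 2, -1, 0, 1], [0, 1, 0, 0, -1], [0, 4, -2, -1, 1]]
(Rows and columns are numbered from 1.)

ρ1 ← -1·ρ1
ρ2 ← 1/2·ρ2
ρ3 ← ρ3 − ρ2
ρ4 ← ρ4 − 4·ρ2
ρ3 ← 2·ρ3
ρ4 ← -1·ρ4
ρ2 ← ρ2 + 1/2·ρ3
ρ1 ← ρ1 + 3·ρ3
ρ1 ← ρ1 − 4·ρ2

1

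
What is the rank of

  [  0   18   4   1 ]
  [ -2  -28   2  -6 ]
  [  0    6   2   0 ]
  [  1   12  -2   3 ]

R1 ↔ R2
  [ -2  -28   2  -6 ]
  [  0   18   4   1 ]
  [  0    6   2   0 ]
  [  1   12  -2   3 ]
R1 ← -1/2·R1
  [ 1  14  -1  3 ]
  [ 0  18   4  1 ]
  [ 0   6   2  0 ]
  [ 1  12  -2  3 ]
R4 ← R4 − R1
  [ 1  14  -1  3 ]
  [ 0  18   4  1 ]
  [ 0   6   2  0 ]
  [ 0  -2  -1  0 ]
R2 ← 1/18·R2
  [ 1  14   -1     3 ]
  [ 0   1  2/9  1/18 ]
  [ 0   6    2     0 ]
  [ 0  -2   -1     0 ]
R3 ← R3 − 6·R2
  [ 1  14   -1     3 ]
  [ 0   1  2/9  1/18 ]
  [ 0   0  2/3  -1/3 ]
  [ 0  -2   -1     0 ]
R4 ← R4 + 2·R2
  [ 1  14    -1     3 ]
  [ 0   1   2/9  1/18 ]
  [ 0   0   2/3  -1/3 ]
  [ 0   0  -5/9   1/9 ]
R3 ← 3/2·R3
  [ 1  14    -1     3 ]
  [ 0   1   2/9  1/18 ]
  [ 0   0     1  -1/2 ]
  [ 0   0  -5/9   1/9 ]
R4 ← R4 + 5/9·R3
  [ 1  14   -1     3 ]
  [ 0   1  2/9  1/18 ]
  [ 0   0    1  -1/2 ]
  [ 0   0    0  -1/6 ]
R4 ← -6·R4
  [ 1  14   -1     3 ]
  [ 0   1  2/9  1/18 ]
  [ 0   0    1  -1/2 ]
  [ 0   0    0     1 ]
R3 ← R3 + 1/2·R4
  [ 1  14   -1     3 ]
  [ 0   1  2/9  1/18 ]
  [ 0   0    1     0 ]
  [ 0   0    0     1 ]
R2 ← R2 − 1/18·R4
  [ 1  14   -1  3 ]
  [ 0   1  2/9  0 ]
  [ 0   0    1  0 ]
  [ 0   0    0  1 ]
R1 ← R1 − 3·R4
  [ 1  14   -1  0 ]
  [ 0   1  2/9  0 ]
  [ 0   0    1  0 ]
  [ 0   0    0  1 ]
R2 ← R2 − 2/9·R3
  [ 1  14  -1  0 ]
  [ 0   1   0  0 ]
  [ 0   0   1  0 ]
  [ 0   0   0  1 ]
R1 ← R1 + R3
  [ 1  14  0  0 ]
  [ 0   1  0  0 ]
  [ 0   0  1  0 ]
  [ 0   0  0  1 ]
R1 ← R1 − 14·R2
  [ 1  0  0  0 ]
  [ 0  1  0  0 ]
  [ 0  0  1  0 ]
  [ 0  0  0  1 ]
The reduced form has 4 nonzero rows.

rank = 4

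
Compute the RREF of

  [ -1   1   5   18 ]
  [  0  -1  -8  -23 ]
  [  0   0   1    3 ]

ρ1 → -1·ρ1
  [ 1  -1  -5  -18 ]
  [ 0  -1  -8  -23 ]
  [ 0   0   1    3 ]
ρ2 → -1·ρ2
  [ 1  -1  -5  -18 ]
  [ 0   1   8   23 ]
  [ 0   0   1    3 ]
ρ2 → ρ2 − 8·ρ3
  [ 1  -1  -5  -18 ]
  [ 0   1   0   -1 ]
  [ 0   0   1    3 ]
ρ1 → ρ1 + 5·ρ3
  [ 1  -1  0  -3 ]
  [ 0   1  0  -1 ]
  [ 0   0  1   3 ]
ρ1 → ρ1 + ρ2
  [ 1  0  0  -4 ]
  [ 0  1  0  -1 ]
  [ 0  0  1   3 ]

[[1, 0, 0, -4], [0, 1, 0, -1], [0, 0, 1, 3]]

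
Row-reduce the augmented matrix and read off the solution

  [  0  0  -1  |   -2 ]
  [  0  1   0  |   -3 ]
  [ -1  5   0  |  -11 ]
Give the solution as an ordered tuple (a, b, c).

Swap ρ1 and ρ3.
  [ -1  5   0  |  -11 ]
  [  0  1   0  |   -3 ]
  [  0  0  -1  |   -2 ]
Multiply ρ1 by -1.
  [ 1  -5   0  |  11 ]
  [ 0   1   0  |  -3 ]
  [ 0   0  -1  |  -2 ]
Multiply ρ3 by -1.
  [ 1  -5  0  |  11 ]
  [ 0   1  0  |  -3 ]
  [ 0   0  1  |   2 ]
Add 5 times ρ2 to ρ1.
  [ 1  0  0  |  -4 ]
  [ 0  1  0  |  -3 ]
  [ 0  0  1  |   2 ]
Reading off the last column: a = -4, b = -3, c = 2.

(-4, -3, 2)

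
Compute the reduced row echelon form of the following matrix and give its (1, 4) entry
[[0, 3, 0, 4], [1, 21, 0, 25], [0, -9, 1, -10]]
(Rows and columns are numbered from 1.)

-3

R1 <=> R2
  [ 1  21  0   25 ]
  [ 0   3  0    4 ]
  [ 0  -9  1  -10 ]
R2 := 1/3·R2
  [ 1  21  0   25 ]
  [ 0   1  0  4/3 ]
  [ 0  -9  1  -10 ]
R3 := R3 + 9·R2
  [ 1  21  0   25 ]
  [ 0   1  0  4/3 ]
  [ 0   0  1    2 ]
R1 := R1 − 21·R2
  [ 1  0  0   -3 ]
  [ 0  1  0  4/3 ]
  [ 0  0  1    2 ]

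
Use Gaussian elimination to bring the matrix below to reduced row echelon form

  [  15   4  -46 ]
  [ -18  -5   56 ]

Multiply r1 by 1/15.
  [   1  4/15  -46/15 ]
  [ -18    -5      56 ]
Add 18 times r1 to r2.
  [ 1  4/15  -46/15 ]
  [ 0  -1/5     4/5 ]
Multiply r2 by -5.
  [ 1  4/15  -46/15 ]
  [ 0     1      -4 ]
Subtract 4/15 times r2 from r1.
  [ 1  0  -2 ]
  [ 0  1  -4 ]

[[1, 0, -2], [0, 1, -4]]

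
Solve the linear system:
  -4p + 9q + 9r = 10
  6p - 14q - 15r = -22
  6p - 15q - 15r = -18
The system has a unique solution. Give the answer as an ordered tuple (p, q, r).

Form the augmented matrix and row-reduce:
  [ -4    9    9  |   10 ]
  [  6  -14  -15  |  -22 ]
  [  6  -15  -15  |  -18 ]
Multiply r1 by -1/4.
  [ 1  -9/4  -9/4  |  -5/2 ]
  [ 6   -14   -15  |   -22 ]
  [ 6   -15   -15  |   -18 ]
Subtract 6 times r1 from r2.
  [ 1  -9/4  -9/4  |  -5/2 ]
  [ 0  -1/2  -3/2  |    -7 ]
  [ 6   -15   -15  |   -18 ]
Subtract 6 times r1 from r3.
  [ 1  -9/4  -9/4  |  -5/2 ]
  [ 0  -1/2  -3/2  |    -7 ]
  [ 0  -3/2  -3/2  |    -3 ]
Multiply r2 by -2.
  [ 1  -9/4  -9/4  |  -5/2 ]
  [ 0     1     3  |    14 ]
  [ 0  -3/2  -3/2  |    -3 ]
Add 3/2 times r2 to r3.
  [ 1  -9/4  -9/4  |  -5/2 ]
  [ 0     1     3  |    14 ]
  [ 0     0     3  |    18 ]
Multiply r3 by 1/3.
  [ 1  -9/4  -9/4  |  -5/2 ]
  [ 0     1     3  |    14 ]
  [ 0     0     1  |     6 ]
Subtract 3 times r3 from r2.
  [ 1  -9/4  -9/4  |  -5/2 ]
  [ 0     1     0  |    -4 ]
  [ 0     0     1  |     6 ]
Add 9/4 times r3 to r1.
  [ 1  -9/4  0  |  11 ]
  [ 0     1  0  |  -4 ]
  [ 0     0  1  |   6 ]
Add 9/4 times r2 to r1.
  [ 1  0  0  |   2 ]
  [ 0  1  0  |  -4 ]
  [ 0  0  1  |   6 ]
Reading off the last column: p = 2, q = -4, r = 6.

(2, -4, 6)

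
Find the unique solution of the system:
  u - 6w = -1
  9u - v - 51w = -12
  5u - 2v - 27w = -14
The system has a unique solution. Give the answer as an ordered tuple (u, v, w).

(5, 6, 1)

Form the augmented matrix and row-reduce:
  [ 1   0   -6  |   -1 ]
  [ 9  -1  -51  |  -12 ]
  [ 5  -2  -27  |  -14 ]
R2 → R2 − 9·R1
  [ 1   0   -6  |   -1 ]
  [ 0  -1    3  |   -3 ]
  [ 5  -2  -27  |  -14 ]
R3 → R3 − 5·R1
  [ 1   0  -6  |  -1 ]
  [ 0  -1   3  |  -3 ]
  [ 0  -2   3  |  -9 ]
R2 → -1·R2
  [ 1   0  -6  |  -1 ]
  [ 0   1  -3  |   3 ]
  [ 0  -2   3  |  -9 ]
R3 → R3 + 2·R2
  [ 1  0  -6  |  -1 ]
  [ 0  1  -3  |   3 ]
  [ 0  0  -3  |  -3 ]
R3 → -1/3·R3
  [ 1  0  -6  |  -1 ]
  [ 0  1  -3  |   3 ]
  [ 0  0   1  |   1 ]
R2 → R2 + 3·R3
  [ 1  0  -6  |  -1 ]
  [ 0  1   0  |   6 ]
  [ 0  0   1  |   1 ]
R1 → R1 + 6·R3
  [ 1  0  0  |  5 ]
  [ 0  1  0  |  6 ]
  [ 0  0  1  |  1 ]
Reading off the last column: u = 5, v = 6, w = 1.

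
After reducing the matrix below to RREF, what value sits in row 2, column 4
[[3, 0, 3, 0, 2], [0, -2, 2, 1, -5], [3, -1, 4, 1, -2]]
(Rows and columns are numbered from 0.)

R1 -> 1/3·R1
R3 -> R3 − 3·R1
R2 -> -1/2·R2
R3 -> R3 + R2
R3 -> 2·R3
R2 -> R2 + 1/2·R3

-3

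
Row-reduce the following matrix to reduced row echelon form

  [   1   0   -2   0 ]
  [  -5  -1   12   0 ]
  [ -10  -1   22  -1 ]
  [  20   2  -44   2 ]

R2 -> R2 + 5·R1
  [   1   0   -2   0 ]
  [   0  -1    2   0 ]
  [ -10  -1   22  -1 ]
  [  20   2  -44   2 ]
R3 -> R3 + 10·R1
  [  1   0   -2   0 ]
  [  0  -1    2   0 ]
  [  0  -1    2  -1 ]
  [ 20   2  -44   2 ]
R4 -> R4 − 20·R1
  [ 1   0  -2   0 ]
  [ 0  -1   2   0 ]
  [ 0  -1   2  -1 ]
  [ 0   2  -4   2 ]
R2 -> -1·R2
  [ 1   0  -2   0 ]
  [ 0   1  -2   0 ]
  [ 0  -1   2  -1 ]
  [ 0   2  -4   2 ]
R3 -> R3 + R2
  [ 1  0  -2   0 ]
  [ 0  1  -2   0 ]
  [ 0  0   0  -1 ]
  [ 0  2  -4   2 ]
R4 -> R4 − 2·R2
  [ 1  0  -2   0 ]
  [ 0  1  -2   0 ]
  [ 0  0   0  -1 ]
  [ 0  0   0   2 ]
R3 -> -1·R3
  [ 1  0  -2  0 ]
  [ 0  1  -2  0 ]
  [ 0  0   0  1 ]
  [ 0  0   0  2 ]
R4 -> R4 − 2·R3
  [ 1  0  -2  0 ]
  [ 0  1  -2  0 ]
  [ 0  0   0  1 ]
  [ 0  0   0  0 ]

[[1, 0, -2, 0], [0, 1, -2, 0], [0, 0, 0, 1], [0, 0, 0, 0]]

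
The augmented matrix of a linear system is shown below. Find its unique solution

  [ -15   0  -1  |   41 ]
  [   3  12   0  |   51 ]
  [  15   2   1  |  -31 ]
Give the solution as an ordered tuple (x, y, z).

R1 -> -1/15·R1
  [  1   0  1/15  |  -41/15 ]
  [  3  12     0  |      51 ]
  [ 15   2     1  |     -31 ]
R2 -> R2 − 3·R1
  [  1   0  1/15  |  -41/15 ]
  [  0  12  -1/5  |   296/5 ]
  [ 15   2     1  |     -31 ]
R3 -> R3 − 15·R1
  [ 1   0  1/15  |  -41/15 ]
  [ 0  12  -1/5  |   296/5 ]
  [ 0   2     0  |      10 ]
R2 -> 1/12·R2
  [ 1  0   1/15  |  -41/15 ]
  [ 0  1  -1/60  |   74/15 ]
  [ 0  2      0  |      10 ]
R3 -> R3 − 2·R2
  [ 1  0   1/15  |  -41/15 ]
  [ 0  1  -1/60  |   74/15 ]
  [ 0  0   1/30  |    2/15 ]
R3 -> 30·R3
  [ 1  0   1/15  |  -41/15 ]
  [ 0  1  -1/60  |   74/15 ]
  [ 0  0      1  |       4 ]
R2 -> R2 + 1/60·R3
  [ 1  0  1/15  |  -41/15 ]
  [ 0  1     0  |       5 ]
  [ 0  0     1  |       4 ]
R1 -> R1 − 1/15·R3
  [ 1  0  0  |  -3 ]
  [ 0  1  0  |   5 ]
  [ 0  0  1  |   4 ]
Reading off the last column: x = -3, y = 5, z = 4.

(-3, 5, 4)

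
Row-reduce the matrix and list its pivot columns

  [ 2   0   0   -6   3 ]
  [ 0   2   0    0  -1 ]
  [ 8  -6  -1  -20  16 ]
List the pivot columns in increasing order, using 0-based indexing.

0, 1, 2

r1 := 1/2·r1
r3 := r3 − 8·r1
r2 := 1/2·r2
r3 := r3 + 6·r2
r3 := -1·r3
Pivot columns are the columns containing a leading 1.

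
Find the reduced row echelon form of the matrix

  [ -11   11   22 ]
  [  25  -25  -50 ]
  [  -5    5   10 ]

[[1, -1, -2], [0, 0, 0], [0, 0, 0]]

r1 := -1/11·r1
r2 := r2 − 25·r1
r3 := r3 + 5·r1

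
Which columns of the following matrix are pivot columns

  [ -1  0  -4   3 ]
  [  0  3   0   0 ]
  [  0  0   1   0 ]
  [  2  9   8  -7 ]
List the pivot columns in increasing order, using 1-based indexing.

ρ1 ← -1·ρ1
  [ 1  0  4  -3 ]
  [ 0  3  0   0 ]
  [ 0  0  1   0 ]
  [ 2  9  8  -7 ]
ρ4 ← ρ4 − 2·ρ1
  [ 1  0  4  -3 ]
  [ 0  3  0   0 ]
  [ 0  0  1   0 ]
  [ 0  9  0  -1 ]
ρ2 ← 1/3·ρ2
  [ 1  0  4  -3 ]
  [ 0  1  0   0 ]
  [ 0  0  1   0 ]
  [ 0  9  0  -1 ]
ρ4 ← ρ4 − 9·ρ2
  [ 1  0  4  -3 ]
  [ 0  1  0   0 ]
  [ 0  0  1   0 ]
  [ 0  0  0  -1 ]
ρ4 ← -1·ρ4
  [ 1  0  4  -3 ]
  [ 0  1  0   0 ]
  [ 0  0  1   0 ]
  [ 0  0  0   1 ]
ρ1 ← ρ1 + 3·ρ4
  [ 1  0  4  0 ]
  [ 0  1  0  0 ]
  [ 0  0  1  0 ]
  [ 0  0  0  1 ]
ρ1 ← ρ1 − 4·ρ3
  [ 1  0  0  0 ]
  [ 0  1  0  0 ]
  [ 0  0  1  0 ]
  [ 0  0  0  1 ]
Pivot columns are the columns containing a leading 1.

1, 2, 3, 4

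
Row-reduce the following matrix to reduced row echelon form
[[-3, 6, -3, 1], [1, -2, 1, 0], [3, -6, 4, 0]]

[[1, -2, 0, 0], [0, 0, 1, 0], [0, 0, 0, 1]]

Multiply ρ1 by -1/3.
  [ 1  -2  1  -1/3 ]
  [ 1  -2  1     0 ]
  [ 3  -6  4     0 ]
Subtract ρ1 from ρ2.
  [ 1  -2  1  -1/3 ]
  [ 0   0  0   1/3 ]
  [ 3  -6  4     0 ]
Subtract 3 times ρ1 from ρ3.
  [ 1  -2  1  -1/3 ]
  [ 0   0  0   1/3 ]
  [ 0   0  1     1 ]
Swap ρ2 and ρ3.
  [ 1  -2  1  -1/3 ]
  [ 0   0  1     1 ]
  [ 0   0  0   1/3 ]
Multiply ρ3 by 3.
  [ 1  -2  1  -1/3 ]
  [ 0   0  1     1 ]
  [ 0   0  0     1 ]
Subtract ρ3 from ρ2.
  [ 1  -2  1  -1/3 ]
  [ 0   0  1     0 ]
  [ 0   0  0     1 ]
Add 1/3 times ρ3 to ρ1.
  [ 1  -2  1  0 ]
  [ 0   0  1  0 ]
  [ 0   0  0  1 ]
Subtract ρ2 from ρ1.
  [ 1  -2  0  0 ]
  [ 0   0  1  0 ]
  [ 0   0  0  1 ]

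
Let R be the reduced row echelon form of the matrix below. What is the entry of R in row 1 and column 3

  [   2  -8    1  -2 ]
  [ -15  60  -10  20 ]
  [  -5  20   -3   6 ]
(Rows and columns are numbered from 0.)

-2

R1 → 1/2·R1
  [   1  -4  1/2  -1 ]
  [ -15  60  -10  20 ]
  [  -5  20   -3   6 ]
R2 → R2 + 15·R1
  [  1  -4   1/2  -1 ]
  [  0   0  -5/2   5 ]
  [ -5  20    -3   6 ]
R3 → R3 + 5·R1
  [ 1  -4   1/2  -1 ]
  [ 0   0  -5/2   5 ]
  [ 0   0  -1/2   1 ]
R2 → -2/5·R2
  [ 1  -4   1/2  -1 ]
  [ 0   0     1  -2 ]
  [ 0   0  -1/2   1 ]
R3 → R3 + 1/2·R2
  [ 1  -4  1/2  -1 ]
  [ 0   0    1  -2 ]
  [ 0   0    0   0 ]
R1 → R1 − 1/2·R2
  [ 1  -4  0   0 ]
  [ 0   0  1  -2 ]
  [ 0   0  0   0 ]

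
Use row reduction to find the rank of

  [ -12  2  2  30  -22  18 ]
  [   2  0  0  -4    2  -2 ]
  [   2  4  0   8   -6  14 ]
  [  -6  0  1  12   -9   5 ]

rank = 3

ρ1 -> -1/12·ρ1
  [  1  -1/6  -1/6  -5/2  11/6  -3/2 ]
  [  2     0     0    -4     2    -2 ]
  [  2     4     0     8    -6    14 ]
  [ -6     0     1    12    -9     5 ]
ρ2 -> ρ2 − 2·ρ1
  [  1  -1/6  -1/6  -5/2  11/6  -3/2 ]
  [  0   1/3   1/3     1  -5/3     1 ]
  [  2     4     0     8    -6    14 ]
  [ -6     0     1    12    -9     5 ]
ρ3 -> ρ3 − 2·ρ1
  [  1  -1/6  -1/6  -5/2   11/6  -3/2 ]
  [  0   1/3   1/3     1   -5/3     1 ]
  [  0  13/3   1/3    13  -29/3    17 ]
  [ -6     0     1    12     -9     5 ]
ρ4 -> ρ4 + 6·ρ1
  [ 1  -1/6  -1/6  -5/2   11/6  -3/2 ]
  [ 0   1/3   1/3     1   -5/3     1 ]
  [ 0  13/3   1/3    13  -29/3    17 ]
  [ 0    -1     0    -3      2    -4 ]
ρ2 -> 3·ρ2
  [ 1  -1/6  -1/6  -5/2   11/6  -3/2 ]
  [ 0     1     1     3     -5     3 ]
  [ 0  13/3   1/3    13  -29/3    17 ]
  [ 0    -1     0    -3      2    -4 ]
ρ3 -> ρ3 − 13/3·ρ2
  [ 1  -1/6  -1/6  -5/2  11/6  -3/2 ]
  [ 0     1     1     3    -5     3 ]
  [ 0     0    -4     0    12     4 ]
  [ 0    -1     0    -3     2    -4 ]
ρ4 -> ρ4 + ρ2
  [ 1  -1/6  -1/6  -5/2  11/6  -3/2 ]
  [ 0     1     1     3    -5     3 ]
  [ 0     0    -4     0    12     4 ]
  [ 0     0     1     0    -3    -1 ]
ρ3 -> -1/4·ρ3
  [ 1  -1/6  -1/6  -5/2  11/6  -3/2 ]
  [ 0     1     1     3    -5     3 ]
  [ 0     0     1     0    -3    -1 ]
  [ 0     0     1     0    -3    -1 ]
ρ4 -> ρ4 − ρ3
  [ 1  -1/6  -1/6  -5/2  11/6  -3/2 ]
  [ 0     1     1     3    -5     3 ]
  [ 0     0     1     0    -3    -1 ]
  [ 0     0     0     0     0     0 ]
ρ2 -> ρ2 − ρ3
  [ 1  -1/6  -1/6  -5/2  11/6  -3/2 ]
  [ 0     1     0     3    -2     4 ]
  [ 0     0     1     0    -3    -1 ]
  [ 0     0     0     0     0     0 ]
ρ1 -> ρ1 + 1/6·ρ3
  [ 1  -1/6  0  -5/2  4/3  -5/3 ]
  [ 0     1  0     3   -2     4 ]
  [ 0     0  1     0   -3    -1 ]
  [ 0     0  0     0    0     0 ]
ρ1 -> ρ1 + 1/6·ρ2
  [ 1  0  0  -2   1  -1 ]
  [ 0  1  0   3  -2   4 ]
  [ 0  0  1   0  -3  -1 ]
  [ 0  0  0   0   0   0 ]
The reduced form has 3 nonzero rows.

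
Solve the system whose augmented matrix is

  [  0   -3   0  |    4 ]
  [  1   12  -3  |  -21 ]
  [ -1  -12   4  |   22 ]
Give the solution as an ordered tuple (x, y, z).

Swap r1 and r2.
  [  1   12  -3  |  -21 ]
  [  0   -3   0  |    4 ]
  [ -1  -12   4  |   22 ]
Add r1 to r3.
  [ 1  12  -3  |  -21 ]
  [ 0  -3   0  |    4 ]
  [ 0   0   1  |    1 ]
Multiply r2 by -1/3.
  [ 1  12  -3  |   -21 ]
  [ 0   1   0  |  -4/3 ]
  [ 0   0   1  |     1 ]
Add 3 times r3 to r1.
  [ 1  12  0  |   -18 ]
  [ 0   1  0  |  -4/3 ]
  [ 0   0  1  |     1 ]
Subtract 12 times r2 from r1.
  [ 1  0  0  |    -2 ]
  [ 0  1  0  |  -4/3 ]
  [ 0  0  1  |     1 ]
Reading off the last column: x = -2, y = -4/3, z = 1.

(-2, -4/3, 1)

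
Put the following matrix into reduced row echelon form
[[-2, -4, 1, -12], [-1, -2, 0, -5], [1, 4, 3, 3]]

[[1, 0, 0, 1], [0, 1, 0, 2], [0, 0, 1, -2]]

R1 -> -1/2·R1
  [  1   2  -1/2   6 ]
  [ -1  -2     0  -5 ]
  [  1   4     3   3 ]
R2 -> R2 + R1
  [ 1  2  -1/2  6 ]
  [ 0  0  -1/2  1 ]
  [ 1  4     3  3 ]
R3 -> R3 − R1
  [ 1  2  -1/2   6 ]
  [ 0  0  -1/2   1 ]
  [ 0  2   7/2  -3 ]
R2 ↔ R3
  [ 1  2  -1/2   6 ]
  [ 0  2   7/2  -3 ]
  [ 0  0  -1/2   1 ]
R2 -> 1/2·R2
  [ 1  2  -1/2     6 ]
  [ 0  1   7/4  -3/2 ]
  [ 0  0  -1/2     1 ]
R3 -> -2·R3
  [ 1  2  -1/2     6 ]
  [ 0  1   7/4  -3/2 ]
  [ 0  0     1    -2 ]
R2 -> R2 − 7/4·R3
  [ 1  2  -1/2   6 ]
  [ 0  1     0   2 ]
  [ 0  0     1  -2 ]
R1 -> R1 + 1/2·R3
  [ 1  2  0   5 ]
  [ 0  1  0   2 ]
  [ 0  0  1  -2 ]
R1 -> R1 − 2·R2
  [ 1  0  0   1 ]
  [ 0  1  0   2 ]
  [ 0  0  1  -2 ]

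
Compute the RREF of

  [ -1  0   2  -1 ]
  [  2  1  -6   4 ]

r1 -> -1·r1
  [ 1  0  -2  1 ]
  [ 2  1  -6  4 ]
r2 -> r2 − 2·r1
  [ 1  0  -2  1 ]
  [ 0  1  -2  2 ]

[[1, 0, -2, 1], [0, 1, -2, 2]]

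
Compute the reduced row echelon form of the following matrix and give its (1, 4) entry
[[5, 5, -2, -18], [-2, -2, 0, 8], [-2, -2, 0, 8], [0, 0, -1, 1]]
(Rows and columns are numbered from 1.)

-4

Multiply R1 by 1/5.
  [  1   1  -2/5  -18/5 ]
  [ -2  -2     0      8 ]
  [ -2  -2     0      8 ]
  [  0   0    -1      1 ]
Add 2 times R1 to R2.
  [  1   1  -2/5  -18/5 ]
  [  0   0  -4/5    4/5 ]
  [ -2  -2     0      8 ]
  [  0   0    -1      1 ]
Add 2 times R1 to R3.
  [ 1  1  -2/5  -18/5 ]
  [ 0  0  -4/5    4/5 ]
  [ 0  0  -4/5    4/5 ]
  [ 0  0    -1      1 ]
Multiply R2 by -5/4.
  [ 1  1  -2/5  -18/5 ]
  [ 0  0     1     -1 ]
  [ 0  0  -4/5    4/5 ]
  [ 0  0    -1      1 ]
Add 4/5 times R2 to R3.
  [ 1  1  -2/5  -18/5 ]
  [ 0  0     1     -1 ]
  [ 0  0     0      0 ]
  [ 0  0    -1      1 ]
Add R2 to R4.
  [ 1  1  -2/5  -18/5 ]
  [ 0  0     1     -1 ]
  [ 0  0     0      0 ]
  [ 0  0     0      0 ]
Add 2/5 times R2 to R1.
  [ 1  1  0  -4 ]
  [ 0  0  1  -1 ]
  [ 0  0  0   0 ]
  [ 0  0  0   0 ]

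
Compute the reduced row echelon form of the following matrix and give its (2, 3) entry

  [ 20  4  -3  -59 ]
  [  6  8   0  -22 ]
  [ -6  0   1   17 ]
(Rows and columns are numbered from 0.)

R1 -> 1/20·R1
  [  1  1/5  -3/20  -59/20 ]
  [  6    8      0     -22 ]
  [ -6    0      1      17 ]
R2 -> R2 − 6·R1
  [  1   1/5  -3/20  -59/20 ]
  [  0  34/5   9/10  -43/10 ]
  [ -6     0      1      17 ]
R3 -> R3 + 6·R1
  [ 1   1/5  -3/20  -59/20 ]
  [ 0  34/5   9/10  -43/10 ]
  [ 0   6/5   1/10   -7/10 ]
R2 -> 5/34·R2
  [ 1  1/5  -3/20  -59/20 ]
  [ 0    1   9/68  -43/68 ]
  [ 0  6/5   1/10   -7/10 ]
R3 -> R3 − 6/5·R2
  [ 1  1/5  -3/20  -59/20 ]
  [ 0    1   9/68  -43/68 ]
  [ 0    0  -1/17    1/17 ]
R3 -> -17·R3
  [ 1  1/5  -3/20  -59/20 ]
  [ 0    1   9/68  -43/68 ]
  [ 0    0      1      -1 ]
R2 -> R2 − 9/68·R3
  [ 1  1/5  -3/20  -59/20 ]
  [ 0    1      0    -1/2 ]
  [ 0    0      1      -1 ]
R1 -> R1 + 3/20·R3
  [ 1  1/5  0  -31/10 ]
  [ 0    1  0    -1/2 ]
  [ 0    0  1      -1 ]
R1 -> R1 − 1/5·R2
  [ 1  0  0    -3 ]
  [ 0  1  0  -1/2 ]
  [ 0  0  1    -1 ]

-1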